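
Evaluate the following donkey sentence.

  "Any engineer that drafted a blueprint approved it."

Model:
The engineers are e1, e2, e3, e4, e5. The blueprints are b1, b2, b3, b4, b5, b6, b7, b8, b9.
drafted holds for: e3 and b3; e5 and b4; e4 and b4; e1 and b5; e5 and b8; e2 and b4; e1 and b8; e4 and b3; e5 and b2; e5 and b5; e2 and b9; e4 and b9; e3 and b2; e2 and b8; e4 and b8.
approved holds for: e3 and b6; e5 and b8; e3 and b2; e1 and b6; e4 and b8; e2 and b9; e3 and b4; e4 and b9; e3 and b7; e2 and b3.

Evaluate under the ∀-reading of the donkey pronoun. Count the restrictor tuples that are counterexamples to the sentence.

"it" takes "a blueprint" as antecedent — a donkey pronoun bound across the clause boundary.
Strong reading: for every (e,b) with drafted(e,b), approved(e,b).
Restrictor pairs: (e1,b5) ✗  (e1,b8) ✗  (e2,b4) ✗  (e2,b8) ✗  (e2,b9) ✓  (e3,b2) ✓  (e3,b3) ✗  (e4,b3) ✗  (e4,b4) ✗  (e4,b8) ✓  (e4,b9) ✓  (e5,b2) ✗  (e5,b4) ✗  (e5,b5) ✗  (e5,b8) ✓
Counterexamples (restrictor pairs failing the scope): 10.

10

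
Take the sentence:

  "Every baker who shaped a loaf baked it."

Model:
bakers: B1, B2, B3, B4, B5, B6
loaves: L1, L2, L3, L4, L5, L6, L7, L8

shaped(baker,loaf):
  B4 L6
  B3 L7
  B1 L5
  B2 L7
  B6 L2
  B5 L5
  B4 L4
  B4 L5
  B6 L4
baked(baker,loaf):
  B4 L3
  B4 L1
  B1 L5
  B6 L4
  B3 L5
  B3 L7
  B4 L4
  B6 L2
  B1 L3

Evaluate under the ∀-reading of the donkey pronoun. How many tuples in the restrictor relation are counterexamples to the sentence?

4

"it" takes "a loaf" as antecedent — a donkey pronoun bound across the clause boundary.
Strong reading: for every (b,l) with shaped(b,l), baked(b,l).
Restrictor pairs: (B1,L5) ✓  (B2,L7) ✗  (B3,L7) ✓  (B4,L4) ✓  (B4,L5) ✗  (B4,L6) ✗  (B5,L5) ✗  (B6,L2) ✓  (B6,L4) ✓
Counterexamples (restrictor pairs failing the scope): 4.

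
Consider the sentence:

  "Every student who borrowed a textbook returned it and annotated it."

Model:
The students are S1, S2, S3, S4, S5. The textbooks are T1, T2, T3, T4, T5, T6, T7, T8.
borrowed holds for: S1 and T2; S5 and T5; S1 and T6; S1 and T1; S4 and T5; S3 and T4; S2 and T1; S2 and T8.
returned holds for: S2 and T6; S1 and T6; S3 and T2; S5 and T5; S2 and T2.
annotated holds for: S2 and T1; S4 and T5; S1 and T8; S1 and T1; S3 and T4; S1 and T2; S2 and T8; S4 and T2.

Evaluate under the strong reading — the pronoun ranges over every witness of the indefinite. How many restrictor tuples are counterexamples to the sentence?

8

"it" takes "a textbook" as antecedent — a donkey pronoun bound across the clause boundary.
Strong reading: for every (s,t) with borrowed(s,t), returned(s,t) ∧ annotated(s,t).
Restrictor pairs: (S1,T1) ✗  (S1,T2) ✗  (S1,T6) ✗  (S2,T1) ✗  (S2,T8) ✗  (S3,T4) ✗  (S4,T5) ✗  (S5,T5) ✗
Counterexamples (restrictor pairs failing the scope): 8.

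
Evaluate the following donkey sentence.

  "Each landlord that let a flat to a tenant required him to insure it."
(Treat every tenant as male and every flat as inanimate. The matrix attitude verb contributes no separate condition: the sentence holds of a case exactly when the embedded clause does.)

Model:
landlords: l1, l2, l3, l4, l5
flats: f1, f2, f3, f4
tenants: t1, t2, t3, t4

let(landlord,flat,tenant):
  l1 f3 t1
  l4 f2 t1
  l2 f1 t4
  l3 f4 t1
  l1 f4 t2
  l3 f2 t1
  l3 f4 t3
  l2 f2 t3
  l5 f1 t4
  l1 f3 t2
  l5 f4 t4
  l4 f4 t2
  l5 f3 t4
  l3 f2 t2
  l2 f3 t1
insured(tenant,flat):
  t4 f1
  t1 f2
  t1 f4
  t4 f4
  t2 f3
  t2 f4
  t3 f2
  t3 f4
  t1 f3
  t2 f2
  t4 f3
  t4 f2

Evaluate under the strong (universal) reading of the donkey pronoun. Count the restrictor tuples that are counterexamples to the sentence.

0

"him" takes "a tenant" as antecedent and "it" takes "a flat"; both are donkey pronouns co-varying with the restrictor.
Strong reading: for every (l,f,t) with let(l,f,t), insured(t,f).
Restrictor triples: (l1,f3,t1)→insured(t1,f3) ✓  (l1,f3,t2)→insured(t2,f3) ✓  (l1,f4,t2)→insured(t2,f4) ✓  (l2,f1,t4)→insured(t4,f1) ✓  (l2,f2,t3)→insured(t3,f2) ✓  (l2,f3,t1)→insured(t1,f3) ✓  (l3,f2,t1)→insured(t1,f2) ✓  (l3,f2,t2)→insured(t2,f2) ✓  (l3,f4,t1)→insured(t1,f4) ✓  (l3,f4,t3)→insured(t3,f4) ✓  (l4,f2,t1)→insured(t1,f2) ✓  (l4,f4,t2)→insured(t2,f4) ✓  (l5,f1,t4)→insured(t4,f1) ✓  (l5,f3,t4)→insured(t4,f3) ✓  (l5,f4,t4)→insured(t4,f4) ✓
Counterexamples (restrictor triples failing the scope): 0.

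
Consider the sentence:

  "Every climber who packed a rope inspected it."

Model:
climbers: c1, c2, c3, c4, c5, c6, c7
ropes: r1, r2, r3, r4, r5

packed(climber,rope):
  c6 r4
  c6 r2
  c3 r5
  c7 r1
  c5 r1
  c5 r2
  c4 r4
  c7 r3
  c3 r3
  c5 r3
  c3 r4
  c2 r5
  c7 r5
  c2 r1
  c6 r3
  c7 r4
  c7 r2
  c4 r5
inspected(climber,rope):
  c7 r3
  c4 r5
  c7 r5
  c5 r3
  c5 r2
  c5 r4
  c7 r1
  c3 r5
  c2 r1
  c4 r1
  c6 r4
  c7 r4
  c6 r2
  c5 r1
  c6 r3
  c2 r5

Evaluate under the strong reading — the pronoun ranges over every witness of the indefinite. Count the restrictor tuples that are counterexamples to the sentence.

"it" takes "a rope" as antecedent — a donkey pronoun bound across the clause boundary.
Strong reading: for every (c,r) with packed(c,r), inspected(c,r).
Restrictor pairs: (c2,r1) ✓  (c2,r5) ✓  (c3,r3) ✗  (c3,r4) ✗  (c3,r5) ✓  (c4,r4) ✗  (c4,r5) ✓  (c5,r1) ✓  (c5,r2) ✓  (c5,r3) ✓  (c6,r2) ✓  (c6,r3) ✓  (c6,r4) ✓  (c7,r1) ✓  (c7,r2) ✗  (c7,r3) ✓  (c7,r4) ✓  (c7,r5) ✓
Counterexamples (restrictor pairs failing the scope): 4.

4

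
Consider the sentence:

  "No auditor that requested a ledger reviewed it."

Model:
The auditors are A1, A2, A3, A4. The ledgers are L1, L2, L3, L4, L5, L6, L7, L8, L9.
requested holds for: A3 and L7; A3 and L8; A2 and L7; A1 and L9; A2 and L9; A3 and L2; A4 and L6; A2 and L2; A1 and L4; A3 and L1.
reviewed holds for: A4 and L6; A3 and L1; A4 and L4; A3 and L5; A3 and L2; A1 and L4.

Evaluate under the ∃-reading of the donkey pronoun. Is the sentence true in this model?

"it" takes "a ledger" as antecedent — a donkey pronoun bound across the clause boundary.
Truth condition: for no (a,l) with requested(a,l) does reviewed(a,l) hold.
Restrictor pairs — does the scope hold? (A1,L4):holds  (A1,L9):fails  (A2,L2):fails  (A2,L7):fails  (A2,L9):fails  (A3,L1):holds  (A3,L2):holds  (A3,L7):fails  (A3,L8):fails  (A4,L6):holds
Scope holds for 4 pair(s), so the sentence is false.

False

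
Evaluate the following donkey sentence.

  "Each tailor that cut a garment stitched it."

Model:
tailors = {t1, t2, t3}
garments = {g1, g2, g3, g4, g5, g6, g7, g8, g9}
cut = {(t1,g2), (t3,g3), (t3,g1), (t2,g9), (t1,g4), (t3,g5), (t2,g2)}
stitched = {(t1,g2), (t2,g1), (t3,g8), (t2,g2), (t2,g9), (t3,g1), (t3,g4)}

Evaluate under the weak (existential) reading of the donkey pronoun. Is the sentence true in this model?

"it" takes "a garment" as antecedent — a donkey pronoun bound across the clause boundary.
Weak reading: every tailor t with some cut-garment has at least one cut-garment g such that stitched(t,g).
Per tailor: t1:✓  t2:✓  t3:✓
Every tailor in the restrictor has a witness.

True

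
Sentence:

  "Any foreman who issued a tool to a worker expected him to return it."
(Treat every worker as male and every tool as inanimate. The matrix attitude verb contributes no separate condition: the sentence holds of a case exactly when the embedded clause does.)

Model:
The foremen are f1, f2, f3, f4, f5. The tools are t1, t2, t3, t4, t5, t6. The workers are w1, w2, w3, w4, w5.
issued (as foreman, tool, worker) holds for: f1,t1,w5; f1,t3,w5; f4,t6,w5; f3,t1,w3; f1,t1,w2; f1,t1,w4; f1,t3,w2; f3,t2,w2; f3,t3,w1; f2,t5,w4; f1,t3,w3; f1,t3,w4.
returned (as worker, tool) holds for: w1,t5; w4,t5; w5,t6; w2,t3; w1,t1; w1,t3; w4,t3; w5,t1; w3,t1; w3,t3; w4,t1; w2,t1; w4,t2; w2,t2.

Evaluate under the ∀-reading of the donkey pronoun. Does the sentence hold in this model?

"him" takes "a worker" as antecedent and "it" takes "a tool"; both are donkey pronouns co-varying with the restrictor.
Strong reading: for every (f,t,w) with issued(f,t,w), returned(w,t).
Restrictor triples: (f1,t1,w2)→returned(w2,t1) ✓  (f1,t1,w4)→returned(w4,t1) ✓  (f1,t1,w5)→returned(w5,t1) ✓  (f1,t3,w2)→returned(w2,t3) ✓  (f1,t3,w3)→returned(w3,t3) ✓  (f1,t3,w4)→returned(w4,t3) ✓  (f1,t3,w5)→returned(w5,t3) ✗  (f2,t5,w4)→returned(w4,t5) ✓  (f3,t1,w3)→returned(w3,t1) ✓  (f3,t2,w2)→returned(w2,t2) ✓  (f3,t3,w1)→returned(w1,t3) ✓  (f4,t6,w5)→returned(w5,t6) ✓
Counterexample: (f1,t3,w5) — returned(w5,t3) does not hold.

False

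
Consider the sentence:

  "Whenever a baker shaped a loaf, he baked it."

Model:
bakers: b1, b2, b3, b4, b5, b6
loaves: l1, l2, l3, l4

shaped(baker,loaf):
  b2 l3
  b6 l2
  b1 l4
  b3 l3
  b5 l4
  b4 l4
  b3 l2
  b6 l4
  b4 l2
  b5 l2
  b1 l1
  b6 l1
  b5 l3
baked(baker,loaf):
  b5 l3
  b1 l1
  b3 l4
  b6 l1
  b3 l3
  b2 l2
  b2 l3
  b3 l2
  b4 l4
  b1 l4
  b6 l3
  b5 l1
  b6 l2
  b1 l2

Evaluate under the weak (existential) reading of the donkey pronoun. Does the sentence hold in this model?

True

"it" takes "a loaf" as antecedent — a donkey pronoun bound across the clause boundary.
Weak reading: every baker b with some shaped-loaf has at least one shaped-loaf l such that baked(b,l).
Per baker: b1:✓  b2:✓  b3:✓  b4:✓  b5:✓  b6:✓
Every baker in the restrictor has a witness.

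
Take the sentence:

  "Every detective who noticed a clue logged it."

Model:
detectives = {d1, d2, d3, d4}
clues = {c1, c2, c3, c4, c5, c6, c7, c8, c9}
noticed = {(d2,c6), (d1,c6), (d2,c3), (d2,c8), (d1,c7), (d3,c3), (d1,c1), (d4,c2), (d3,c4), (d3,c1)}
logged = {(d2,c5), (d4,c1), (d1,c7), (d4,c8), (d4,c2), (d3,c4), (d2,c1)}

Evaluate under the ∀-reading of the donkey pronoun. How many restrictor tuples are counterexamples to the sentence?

"it" takes "a clue" as antecedent — a donkey pronoun bound across the clause boundary.
Strong reading: for every (d,c) with noticed(d,c), logged(d,c).
Restrictor pairs: (d1,c1) ✗  (d1,c6) ✗  (d1,c7) ✓  (d2,c3) ✗  (d2,c6) ✗  (d2,c8) ✗  (d3,c1) ✗  (d3,c3) ✗  (d3,c4) ✓  (d4,c2) ✓
Counterexamples (restrictor pairs failing the scope): 7.

7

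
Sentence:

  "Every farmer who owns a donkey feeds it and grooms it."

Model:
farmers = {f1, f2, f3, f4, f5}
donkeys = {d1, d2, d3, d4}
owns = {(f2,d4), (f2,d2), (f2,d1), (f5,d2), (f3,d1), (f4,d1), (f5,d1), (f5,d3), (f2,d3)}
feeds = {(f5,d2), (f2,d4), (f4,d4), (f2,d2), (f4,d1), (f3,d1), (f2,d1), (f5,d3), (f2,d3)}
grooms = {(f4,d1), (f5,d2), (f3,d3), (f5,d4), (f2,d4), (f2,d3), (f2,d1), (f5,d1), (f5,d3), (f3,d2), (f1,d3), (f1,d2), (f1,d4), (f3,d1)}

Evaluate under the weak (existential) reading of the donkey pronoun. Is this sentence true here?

True

"it" takes "a donkey" as antecedent — a donkey pronoun bound across the clause boundary.
Weak reading: every farmer f with some owns-donkey has at least one owns-donkey d such that feeds(f,d) ∧ grooms(f,d).
Per farmer: f2:✓  f3:✓  f4:✓  f5:✓
Every farmer in the restrictor has a witness.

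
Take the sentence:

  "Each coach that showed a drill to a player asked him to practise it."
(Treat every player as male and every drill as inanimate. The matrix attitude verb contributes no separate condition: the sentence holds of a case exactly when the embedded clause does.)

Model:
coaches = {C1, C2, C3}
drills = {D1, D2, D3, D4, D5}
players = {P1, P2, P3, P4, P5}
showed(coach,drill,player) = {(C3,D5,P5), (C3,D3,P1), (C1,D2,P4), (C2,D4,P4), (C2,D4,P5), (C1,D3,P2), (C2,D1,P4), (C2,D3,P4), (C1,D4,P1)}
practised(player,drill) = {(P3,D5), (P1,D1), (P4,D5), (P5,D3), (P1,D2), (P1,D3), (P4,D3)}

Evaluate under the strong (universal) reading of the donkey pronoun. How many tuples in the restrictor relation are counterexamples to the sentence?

7

"him" takes "a player" as antecedent and "it" takes "a drill"; both are donkey pronouns co-varying with the restrictor.
Strong reading: for every (c,d,p) with showed(c,d,p), practised(p,d).
Restrictor triples: (C1,D2,P4)→practised(P4,D2) ✗  (C1,D3,P2)→practised(P2,D3) ✗  (C1,D4,P1)→practised(P1,D4) ✗  (C2,D1,P4)→practised(P4,D1) ✗  (C2,D3,P4)→practised(P4,D3) ✓  (C2,D4,P4)→practised(P4,D4) ✗  (C2,D4,P5)→practised(P5,D4) ✗  (C3,D3,P1)→practised(P1,D3) ✓  (C3,D5,P5)→practised(P5,D5) ✗
Counterexamples (restrictor triples failing the scope): 7.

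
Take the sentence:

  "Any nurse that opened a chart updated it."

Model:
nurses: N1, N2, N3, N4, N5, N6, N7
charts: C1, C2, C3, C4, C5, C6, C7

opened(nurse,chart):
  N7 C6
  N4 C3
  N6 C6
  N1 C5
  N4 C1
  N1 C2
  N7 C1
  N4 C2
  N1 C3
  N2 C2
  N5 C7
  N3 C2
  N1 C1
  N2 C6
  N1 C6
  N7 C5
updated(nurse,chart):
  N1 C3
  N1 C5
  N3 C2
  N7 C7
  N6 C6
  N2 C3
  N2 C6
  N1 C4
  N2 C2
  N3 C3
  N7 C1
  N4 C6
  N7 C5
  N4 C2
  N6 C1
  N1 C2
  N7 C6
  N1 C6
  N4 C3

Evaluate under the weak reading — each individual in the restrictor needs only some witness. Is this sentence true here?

False

"it" takes "a chart" as antecedent — a donkey pronoun bound across the clause boundary.
Weak reading: every nurse n with some opened-chart has at least one opened-chart c such that updated(n,c).
Per nurse: N1:✓  N2:✓  N3:✓  N4:✓  N5:✗  N6:✓  N7:✓
N5 has no witness among its opened-charts.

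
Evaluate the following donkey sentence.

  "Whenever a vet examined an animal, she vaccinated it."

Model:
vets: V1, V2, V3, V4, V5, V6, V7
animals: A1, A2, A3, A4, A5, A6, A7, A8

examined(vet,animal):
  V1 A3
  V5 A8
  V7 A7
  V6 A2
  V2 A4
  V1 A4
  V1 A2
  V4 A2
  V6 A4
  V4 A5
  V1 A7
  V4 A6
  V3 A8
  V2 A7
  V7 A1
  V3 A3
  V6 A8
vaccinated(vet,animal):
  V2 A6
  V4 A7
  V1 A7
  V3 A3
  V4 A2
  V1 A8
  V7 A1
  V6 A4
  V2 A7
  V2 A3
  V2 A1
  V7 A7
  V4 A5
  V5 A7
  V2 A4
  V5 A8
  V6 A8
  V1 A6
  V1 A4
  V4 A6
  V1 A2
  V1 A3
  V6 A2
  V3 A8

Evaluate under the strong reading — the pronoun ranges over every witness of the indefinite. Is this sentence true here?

True

"it" takes "an animal" as antecedent — a donkey pronoun bound across the clause boundary.
Strong reading: for every (v,a) with examined(v,a), vaccinated(v,a).
Restrictor pairs: (V1,A2) ✓  (V1,A3) ✓  (V1,A4) ✓  (V1,A7) ✓  (V2,A4) ✓  (V2,A7) ✓  (V3,A3) ✓  (V3,A8) ✓  (V4,A2) ✓  (V4,A5) ✓  (V4,A6) ✓  (V5,A8) ✓  (V6,A2) ✓  (V6,A4) ✓  (V6,A8) ✓  (V7,A1) ✓  (V7,A7) ✓
Every restrictor pair satisfies the scope.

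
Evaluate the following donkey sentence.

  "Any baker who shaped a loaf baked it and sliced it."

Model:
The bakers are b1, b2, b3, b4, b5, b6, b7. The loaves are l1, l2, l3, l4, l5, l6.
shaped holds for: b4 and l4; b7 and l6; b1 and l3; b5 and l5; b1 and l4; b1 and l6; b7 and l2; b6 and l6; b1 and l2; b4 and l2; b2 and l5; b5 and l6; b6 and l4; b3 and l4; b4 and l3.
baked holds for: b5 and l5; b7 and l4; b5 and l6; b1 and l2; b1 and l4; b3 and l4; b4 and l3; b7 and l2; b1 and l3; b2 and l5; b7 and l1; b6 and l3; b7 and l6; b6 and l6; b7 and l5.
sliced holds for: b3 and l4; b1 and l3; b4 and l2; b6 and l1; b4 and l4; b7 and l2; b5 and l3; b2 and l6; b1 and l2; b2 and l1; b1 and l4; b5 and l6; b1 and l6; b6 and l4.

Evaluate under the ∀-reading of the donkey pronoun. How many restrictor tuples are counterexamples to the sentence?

9

"it" takes "a loaf" as antecedent — a donkey pronoun bound across the clause boundary.
Strong reading: for every (b,l) with shaped(b,l), baked(b,l) ∧ sliced(b,l).
Restrictor pairs: (b1,l2) ✓  (b1,l3) ✓  (b1,l4) ✓  (b1,l6) ✗  (b2,l5) ✗  (b3,l4) ✓  (b4,l2) ✗  (b4,l3) ✗  (b4,l4) ✗  (b5,l5) ✗  (b5,l6) ✓  (b6,l4) ✗  (b6,l6) ✗  (b7,l2) ✓  (b7,l6) ✗
Counterexamples (restrictor pairs failing the scope): 9.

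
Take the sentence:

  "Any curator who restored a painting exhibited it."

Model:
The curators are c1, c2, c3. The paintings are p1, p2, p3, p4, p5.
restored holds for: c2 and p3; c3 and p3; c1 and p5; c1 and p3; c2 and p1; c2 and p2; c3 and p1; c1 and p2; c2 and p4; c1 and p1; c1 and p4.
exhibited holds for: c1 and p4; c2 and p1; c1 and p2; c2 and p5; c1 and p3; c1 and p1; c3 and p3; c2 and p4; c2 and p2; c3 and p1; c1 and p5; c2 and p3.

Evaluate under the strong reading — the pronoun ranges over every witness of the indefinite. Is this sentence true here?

True

"it" takes "a painting" as antecedent — a donkey pronoun bound across the clause boundary.
Strong reading: for every (c,p) with restored(c,p), exhibited(c,p).
Restrictor pairs: (c1,p1) ✓  (c1,p2) ✓  (c1,p3) ✓  (c1,p4) ✓  (c1,p5) ✓  (c2,p1) ✓  (c2,p2) ✓  (c2,p3) ✓  (c2,p4) ✓  (c3,p1) ✓  (c3,p3) ✓
Every restrictor pair satisfies the scope.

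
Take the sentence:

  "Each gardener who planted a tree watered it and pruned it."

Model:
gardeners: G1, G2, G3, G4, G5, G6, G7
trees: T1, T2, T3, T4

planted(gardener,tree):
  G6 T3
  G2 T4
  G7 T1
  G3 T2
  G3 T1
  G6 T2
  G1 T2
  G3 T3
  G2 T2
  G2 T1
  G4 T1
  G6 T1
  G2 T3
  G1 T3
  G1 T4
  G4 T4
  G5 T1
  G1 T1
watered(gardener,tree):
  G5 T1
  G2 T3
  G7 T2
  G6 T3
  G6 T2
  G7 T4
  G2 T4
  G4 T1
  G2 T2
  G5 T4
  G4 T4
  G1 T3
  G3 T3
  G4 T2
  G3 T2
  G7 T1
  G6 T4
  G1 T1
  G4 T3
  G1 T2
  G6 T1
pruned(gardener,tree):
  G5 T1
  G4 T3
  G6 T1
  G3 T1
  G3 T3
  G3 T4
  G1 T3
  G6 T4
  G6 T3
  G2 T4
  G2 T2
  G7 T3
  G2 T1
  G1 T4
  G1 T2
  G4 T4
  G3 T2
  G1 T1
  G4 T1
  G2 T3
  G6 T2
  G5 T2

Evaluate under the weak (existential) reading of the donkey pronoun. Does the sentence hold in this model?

False

"it" takes "a tree" as antecedent — a donkey pronoun bound across the clause boundary.
Weak reading: every gardener g with some planted-tree has at least one planted-tree t such that watered(g,t) ∧ pruned(g,t).
Per gardener: G1:✓  G2:✓  G3:✓  G4:✓  G5:✓  G6:✓  G7:✗
G7 has no witness among its planted-trees.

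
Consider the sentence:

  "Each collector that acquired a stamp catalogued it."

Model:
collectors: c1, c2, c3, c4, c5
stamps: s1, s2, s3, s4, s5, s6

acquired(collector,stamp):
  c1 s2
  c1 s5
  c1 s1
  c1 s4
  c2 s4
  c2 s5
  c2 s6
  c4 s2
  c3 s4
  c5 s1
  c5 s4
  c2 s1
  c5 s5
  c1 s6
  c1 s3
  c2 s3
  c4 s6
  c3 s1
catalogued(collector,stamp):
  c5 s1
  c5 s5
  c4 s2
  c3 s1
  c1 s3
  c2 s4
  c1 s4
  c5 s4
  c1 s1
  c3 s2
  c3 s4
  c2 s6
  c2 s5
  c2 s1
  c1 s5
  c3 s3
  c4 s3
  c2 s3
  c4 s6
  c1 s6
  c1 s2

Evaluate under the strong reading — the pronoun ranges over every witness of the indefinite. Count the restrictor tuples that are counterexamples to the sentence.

0

"it" takes "a stamp" as antecedent — a donkey pronoun bound across the clause boundary.
Strong reading: for every (c,s) with acquired(c,s), catalogued(c,s).
Restrictor pairs: (c1,s1) ✓  (c1,s2) ✓  (c1,s3) ✓  (c1,s4) ✓  (c1,s5) ✓  (c1,s6) ✓  (c2,s1) ✓  (c2,s3) ✓  (c2,s4) ✓  (c2,s5) ✓  (c2,s6) ✓  (c3,s1) ✓  (c3,s4) ✓  (c4,s2) ✓  (c4,s6) ✓  (c5,s1) ✓  (c5,s4) ✓  (c5,s5) ✓
Counterexamples (restrictor pairs failing the scope): 0.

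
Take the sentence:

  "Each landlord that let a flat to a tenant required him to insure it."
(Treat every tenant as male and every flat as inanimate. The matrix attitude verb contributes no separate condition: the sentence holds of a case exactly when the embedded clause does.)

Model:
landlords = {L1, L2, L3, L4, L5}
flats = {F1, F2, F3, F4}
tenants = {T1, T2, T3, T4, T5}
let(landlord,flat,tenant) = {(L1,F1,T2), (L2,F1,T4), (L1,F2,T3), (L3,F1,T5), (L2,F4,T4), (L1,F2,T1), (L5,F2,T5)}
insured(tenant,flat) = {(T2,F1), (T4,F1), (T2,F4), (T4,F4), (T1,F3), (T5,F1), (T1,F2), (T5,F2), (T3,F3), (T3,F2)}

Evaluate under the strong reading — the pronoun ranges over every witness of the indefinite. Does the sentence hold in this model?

True

"him" takes "a tenant" as antecedent and "it" takes "a flat"; both are donkey pronouns co-varying with the restrictor.
Strong reading: for every (l,f,t) with let(l,f,t), insured(t,f).
Restrictor triples: (L1,F1,T2)→insured(T2,F1) ✓  (L1,F2,T1)→insured(T1,F2) ✓  (L1,F2,T3)→insured(T3,F2) ✓  (L2,F1,T4)→insured(T4,F1) ✓  (L2,F4,T4)→insured(T4,F4) ✓  (L3,F1,T5)→insured(T5,F1) ✓  (L5,F2,T5)→insured(T5,F2) ✓
Every restrictor triple satisfies the scope.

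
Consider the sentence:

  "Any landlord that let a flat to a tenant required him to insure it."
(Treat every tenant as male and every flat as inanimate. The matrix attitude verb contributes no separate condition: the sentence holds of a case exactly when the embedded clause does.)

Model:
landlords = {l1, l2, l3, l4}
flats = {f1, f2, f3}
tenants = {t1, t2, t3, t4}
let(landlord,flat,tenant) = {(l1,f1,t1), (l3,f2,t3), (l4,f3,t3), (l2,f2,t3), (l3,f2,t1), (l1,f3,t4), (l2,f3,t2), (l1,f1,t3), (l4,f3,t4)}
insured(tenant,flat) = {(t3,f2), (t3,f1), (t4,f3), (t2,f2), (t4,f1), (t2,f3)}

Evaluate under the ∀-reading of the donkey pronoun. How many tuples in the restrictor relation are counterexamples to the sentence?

"him" takes "a tenant" as antecedent and "it" takes "a flat"; both are donkey pronouns co-varying with the restrictor.
Strong reading: for every (l,f,t) with let(l,f,t), insured(t,f).
Restrictor triples: (l1,f1,t1)→insured(t1,f1) ✗  (l1,f1,t3)→insured(t3,f1) ✓  (l1,f3,t4)→insured(t4,f3) ✓  (l2,f2,t3)→insured(t3,f2) ✓  (l2,f3,t2)→insured(t2,f3) ✓  (l3,f2,t1)→insured(t1,f2) ✗  (l3,f2,t3)→insured(t3,f2) ✓  (l4,f3,t3)→insured(t3,f3) ✗  (l4,f3,t4)→insured(t4,f3) ✓
Counterexamples (restrictor triples failing the scope): 3.

3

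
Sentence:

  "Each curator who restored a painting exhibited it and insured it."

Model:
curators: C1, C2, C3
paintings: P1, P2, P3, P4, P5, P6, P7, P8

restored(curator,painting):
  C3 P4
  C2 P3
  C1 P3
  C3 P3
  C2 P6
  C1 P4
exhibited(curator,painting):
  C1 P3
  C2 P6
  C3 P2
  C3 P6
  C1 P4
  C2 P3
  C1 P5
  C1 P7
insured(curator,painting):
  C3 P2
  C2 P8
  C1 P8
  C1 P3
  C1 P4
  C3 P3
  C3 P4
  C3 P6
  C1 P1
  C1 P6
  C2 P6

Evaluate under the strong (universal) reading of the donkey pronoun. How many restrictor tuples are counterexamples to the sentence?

"it" takes "a painting" as antecedent — a donkey pronoun bound across the clause boundary.
Strong reading: for every (c,p) with restored(c,p), exhibited(c,p) ∧ insured(c,p).
Restrictor pairs: (C1,P3) ✓  (C1,P4) ✓  (C2,P3) ✗  (C2,P6) ✓  (C3,P3) ✗  (C3,P4) ✗
Counterexamples (restrictor pairs failing the scope): 3.

3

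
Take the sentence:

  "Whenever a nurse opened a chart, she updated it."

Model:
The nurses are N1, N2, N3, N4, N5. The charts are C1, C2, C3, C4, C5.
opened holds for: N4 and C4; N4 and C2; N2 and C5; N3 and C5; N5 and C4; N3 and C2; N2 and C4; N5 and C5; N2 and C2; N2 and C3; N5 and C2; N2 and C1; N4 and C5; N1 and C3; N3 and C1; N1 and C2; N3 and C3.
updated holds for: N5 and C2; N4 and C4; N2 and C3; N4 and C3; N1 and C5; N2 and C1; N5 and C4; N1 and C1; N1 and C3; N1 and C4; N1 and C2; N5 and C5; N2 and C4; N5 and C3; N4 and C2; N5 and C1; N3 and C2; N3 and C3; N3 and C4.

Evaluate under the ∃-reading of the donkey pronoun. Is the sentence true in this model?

True

"it" takes "a chart" as antecedent — a donkey pronoun bound across the clause boundary.
Weak reading: every nurse n with some opened-chart has at least one opened-chart c such that updated(n,c).
Per nurse: N1:✓  N2:✓  N3:✓  N4:✓  N5:✓
Every nurse in the restrictor has a witness.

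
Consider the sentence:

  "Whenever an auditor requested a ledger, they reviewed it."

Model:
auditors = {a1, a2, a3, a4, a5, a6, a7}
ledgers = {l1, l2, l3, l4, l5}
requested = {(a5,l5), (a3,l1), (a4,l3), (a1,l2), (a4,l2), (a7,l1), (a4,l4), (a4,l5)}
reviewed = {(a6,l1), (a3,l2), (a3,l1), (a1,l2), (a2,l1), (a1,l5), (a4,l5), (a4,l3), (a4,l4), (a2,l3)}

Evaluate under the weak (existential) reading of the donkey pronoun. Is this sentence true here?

False

"it" takes "a ledger" as antecedent — a donkey pronoun bound across the clause boundary.
Weak reading: every auditor a with some requested-ledger has at least one requested-ledger l such that reviewed(a,l).
Per auditor: a1:✓  a3:✓  a4:✓  a5:✗  a7:✗
a5 has no witness among its requested-ledgers.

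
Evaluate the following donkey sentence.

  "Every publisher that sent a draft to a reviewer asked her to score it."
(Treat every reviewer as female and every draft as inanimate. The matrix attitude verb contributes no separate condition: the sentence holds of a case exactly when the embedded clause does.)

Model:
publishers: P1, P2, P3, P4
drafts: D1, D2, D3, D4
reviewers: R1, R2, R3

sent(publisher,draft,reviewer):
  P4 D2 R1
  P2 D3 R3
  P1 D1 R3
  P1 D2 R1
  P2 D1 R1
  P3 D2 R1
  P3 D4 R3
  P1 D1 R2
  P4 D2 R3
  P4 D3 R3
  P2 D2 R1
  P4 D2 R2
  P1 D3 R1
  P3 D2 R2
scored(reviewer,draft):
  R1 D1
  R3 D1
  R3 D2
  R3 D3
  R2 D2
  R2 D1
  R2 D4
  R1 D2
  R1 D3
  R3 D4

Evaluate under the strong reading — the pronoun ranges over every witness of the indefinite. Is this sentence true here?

True

"her" takes "a reviewer" as antecedent and "it" takes "a draft"; both are donkey pronouns co-varying with the restrictor.
Strong reading: for every (p,d,r) with sent(p,d,r), scored(r,d).
Restrictor triples: (P1,D1,R2)→scored(R2,D1) ✓  (P1,D1,R3)→scored(R3,D1) ✓  (P1,D2,R1)→scored(R1,D2) ✓  (P1,D3,R1)→scored(R1,D3) ✓  (P2,D1,R1)→scored(R1,D1) ✓  (P2,D2,R1)→scored(R1,D2) ✓  (P2,D3,R3)→scored(R3,D3) ✓  (P3,D2,R1)→scored(R1,D2) ✓  (P3,D2,R2)→scored(R2,D2) ✓  (P3,D4,R3)→scored(R3,D4) ✓  (P4,D2,R1)→scored(R1,D2) ✓  (P4,D2,R2)→scored(R2,D2) ✓  (P4,D2,R3)→scored(R3,D2) ✓  (P4,D3,R3)→scored(R3,D3) ✓
Every restrictor triple satisfies the scope.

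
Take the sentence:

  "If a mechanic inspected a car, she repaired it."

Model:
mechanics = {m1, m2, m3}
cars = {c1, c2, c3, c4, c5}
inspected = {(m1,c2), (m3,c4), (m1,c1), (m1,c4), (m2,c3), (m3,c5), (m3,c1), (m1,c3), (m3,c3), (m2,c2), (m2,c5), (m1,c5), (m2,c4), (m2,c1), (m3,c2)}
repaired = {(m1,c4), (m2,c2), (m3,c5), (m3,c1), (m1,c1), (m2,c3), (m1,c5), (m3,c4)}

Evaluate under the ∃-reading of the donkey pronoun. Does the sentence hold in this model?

"it" takes "a car" as antecedent — a donkey pronoun bound across the clause boundary.
Weak reading: every mechanic m with some inspected-car has at least one inspected-car c such that repaired(m,c).
Per mechanic: m1:✓  m2:✓  m3:✓
Every mechanic in the restrictor has a witness.

True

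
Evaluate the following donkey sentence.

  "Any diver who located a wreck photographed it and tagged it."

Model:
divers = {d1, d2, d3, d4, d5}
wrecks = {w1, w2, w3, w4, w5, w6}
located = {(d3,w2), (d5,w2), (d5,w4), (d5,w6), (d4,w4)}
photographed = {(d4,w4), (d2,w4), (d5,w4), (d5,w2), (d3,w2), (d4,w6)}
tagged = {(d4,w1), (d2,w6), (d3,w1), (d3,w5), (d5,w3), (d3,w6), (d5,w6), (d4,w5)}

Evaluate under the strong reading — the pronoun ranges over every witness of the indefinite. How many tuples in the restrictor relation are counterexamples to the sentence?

"it" takes "a wreck" as antecedent — a donkey pronoun bound across the clause boundary.
Strong reading: for every (d,w) with located(d,w), photographed(d,w) ∧ tagged(d,w).
Restrictor pairs: (d3,w2) ✗  (d4,w4) ✗  (d5,w2) ✗  (d5,w4) ✗  (d5,w6) ✗
Counterexamples (restrictor pairs failing the scope): 5.

5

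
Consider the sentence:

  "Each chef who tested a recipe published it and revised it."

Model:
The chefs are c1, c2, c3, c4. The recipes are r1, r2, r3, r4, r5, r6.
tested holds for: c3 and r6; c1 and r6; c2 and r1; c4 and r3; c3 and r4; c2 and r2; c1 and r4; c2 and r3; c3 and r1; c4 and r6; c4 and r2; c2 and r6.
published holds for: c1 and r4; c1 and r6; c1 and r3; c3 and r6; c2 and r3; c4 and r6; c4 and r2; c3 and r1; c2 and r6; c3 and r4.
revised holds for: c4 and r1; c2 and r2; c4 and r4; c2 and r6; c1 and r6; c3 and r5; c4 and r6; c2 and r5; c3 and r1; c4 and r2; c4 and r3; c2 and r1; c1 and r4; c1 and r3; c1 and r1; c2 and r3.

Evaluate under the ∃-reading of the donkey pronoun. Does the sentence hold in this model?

"it" takes "a recipe" as antecedent — a donkey pronoun bound across the clause boundary.
Weak reading: every chef c with some tested-recipe has at least one tested-recipe r such that published(c,r) ∧ revised(c,r).
Per chef: c1:✓  c2:✓  c3:✓  c4:✓
Every chef in the restrictor has a witness.

True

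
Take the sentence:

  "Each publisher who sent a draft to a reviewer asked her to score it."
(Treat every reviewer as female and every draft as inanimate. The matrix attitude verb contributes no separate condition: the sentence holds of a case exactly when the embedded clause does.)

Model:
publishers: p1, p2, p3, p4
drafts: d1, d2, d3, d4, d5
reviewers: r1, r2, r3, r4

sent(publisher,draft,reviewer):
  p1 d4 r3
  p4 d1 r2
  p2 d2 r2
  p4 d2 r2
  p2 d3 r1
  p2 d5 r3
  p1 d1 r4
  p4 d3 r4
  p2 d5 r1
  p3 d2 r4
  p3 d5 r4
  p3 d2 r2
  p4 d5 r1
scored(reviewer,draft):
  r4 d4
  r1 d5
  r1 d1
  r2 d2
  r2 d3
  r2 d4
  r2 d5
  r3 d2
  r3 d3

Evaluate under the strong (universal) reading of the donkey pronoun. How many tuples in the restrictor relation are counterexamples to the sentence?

"her" takes "a reviewer" as antecedent and "it" takes "a draft"; both are donkey pronouns co-varying with the restrictor.
Strong reading: for every (p,d,r) with sent(p,d,r), scored(r,d).
Restrictor triples: (p1,d1,r4)→scored(r4,d1) ✗  (p1,d4,r3)→scored(r3,d4) ✗  (p2,d2,r2)→scored(r2,d2) ✓  (p2,d3,r1)→scored(r1,d3) ✗  (p2,d5,r1)→scored(r1,d5) ✓  (p2,d5,r3)→scored(r3,d5) ✗  (p3,d2,r2)→scored(r2,d2) ✓  (p3,d2,r4)→scored(r4,d2) ✗  (p3,d5,r4)→scored(r4,d5) ✗  (p4,d1,r2)→scored(r2,d1) ✗  (p4,d2,r2)→scored(r2,d2) ✓  (p4,d3,r4)→scored(r4,d3) ✗  (p4,d5,r1)→scored(r1,d5) ✓
Counterexamples (restrictor triples failing the scope): 8.

8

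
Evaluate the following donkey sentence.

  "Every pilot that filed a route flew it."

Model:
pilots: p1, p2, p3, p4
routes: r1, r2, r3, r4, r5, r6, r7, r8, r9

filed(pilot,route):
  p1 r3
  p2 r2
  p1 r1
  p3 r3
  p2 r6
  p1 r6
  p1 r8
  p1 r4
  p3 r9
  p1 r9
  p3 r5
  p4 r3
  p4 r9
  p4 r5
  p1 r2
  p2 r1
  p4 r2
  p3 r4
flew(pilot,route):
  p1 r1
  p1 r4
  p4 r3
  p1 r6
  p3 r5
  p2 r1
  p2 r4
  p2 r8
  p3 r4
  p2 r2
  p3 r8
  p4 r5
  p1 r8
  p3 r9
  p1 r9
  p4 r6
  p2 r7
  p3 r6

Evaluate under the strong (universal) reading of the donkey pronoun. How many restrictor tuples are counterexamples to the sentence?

6

"it" takes "a route" as antecedent — a donkey pronoun bound across the clause boundary.
Strong reading: for every (p,r) with filed(p,r), flew(p,r).
Restrictor pairs: (p1,r1) ✓  (p1,r2) ✗  (p1,r3) ✗  (p1,r4) ✓  (p1,r6) ✓  (p1,r8) ✓  (p1,r9) ✓  (p2,r1) ✓  (p2,r2) ✓  (p2,r6) ✗  (p3,r3) ✗  (p3,r4) ✓  (p3,r5) ✓  (p3,r9) ✓  (p4,r2) ✗  (p4,r3) ✓  (p4,r5) ✓  (p4,r9) ✗
Counterexamples (restrictor pairs failing the scope): 6.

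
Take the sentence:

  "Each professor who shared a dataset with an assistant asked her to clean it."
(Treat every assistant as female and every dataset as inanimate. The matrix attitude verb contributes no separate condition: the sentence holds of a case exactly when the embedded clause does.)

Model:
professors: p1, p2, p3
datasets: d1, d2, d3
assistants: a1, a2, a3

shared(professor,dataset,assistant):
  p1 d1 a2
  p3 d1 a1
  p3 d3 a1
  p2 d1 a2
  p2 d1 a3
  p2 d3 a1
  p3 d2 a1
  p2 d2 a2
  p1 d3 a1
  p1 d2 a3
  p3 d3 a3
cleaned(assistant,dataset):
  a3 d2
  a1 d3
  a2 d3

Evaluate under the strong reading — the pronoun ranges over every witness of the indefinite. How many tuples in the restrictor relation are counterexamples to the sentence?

7

"her" takes "an assistant" as antecedent and "it" takes "a dataset"; both are donkey pronouns co-varying with the restrictor.
Strong reading: for every (p,d,a) with shared(p,d,a), cleaned(a,d).
Restrictor triples: (p1,d1,a2)→cleaned(a2,d1) ✗  (p1,d2,a3)→cleaned(a3,d2) ✓  (p1,d3,a1)→cleaned(a1,d3) ✓  (p2,d1,a2)→cleaned(a2,d1) ✗  (p2,d1,a3)→cleaned(a3,d1) ✗  (p2,d2,a2)→cleaned(a2,d2) ✗  (p2,d3,a1)→cleaned(a1,d3) ✓  (p3,d1,a1)→cleaned(a1,d1) ✗  (p3,d2,a1)→cleaned(a1,d2) ✗  (p3,d3,a1)→cleaned(a1,d3) ✓  (p3,d3,a3)→cleaned(a3,d3) ✗
Counterexamples (restrictor triples failing the scope): 7.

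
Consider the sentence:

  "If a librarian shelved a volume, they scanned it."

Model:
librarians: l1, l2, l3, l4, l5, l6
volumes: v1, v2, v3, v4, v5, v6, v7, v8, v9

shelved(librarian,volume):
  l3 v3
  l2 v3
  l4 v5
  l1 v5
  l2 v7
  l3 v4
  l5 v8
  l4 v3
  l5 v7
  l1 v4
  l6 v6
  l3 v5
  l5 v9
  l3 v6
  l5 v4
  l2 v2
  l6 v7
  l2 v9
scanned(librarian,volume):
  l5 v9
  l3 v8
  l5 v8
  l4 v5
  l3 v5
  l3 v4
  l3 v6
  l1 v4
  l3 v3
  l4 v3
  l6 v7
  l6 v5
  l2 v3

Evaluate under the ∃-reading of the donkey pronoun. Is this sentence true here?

True

"it" takes "a volume" as antecedent — a donkey pronoun bound across the clause boundary.
Weak reading: every librarian l with some shelved-volume has at least one shelved-volume v such that scanned(l,v).
Per librarian: l1:✓  l2:✓  l3:✓  l4:✓  l5:✓  l6:✓
Every librarian in the restrictor has a witness.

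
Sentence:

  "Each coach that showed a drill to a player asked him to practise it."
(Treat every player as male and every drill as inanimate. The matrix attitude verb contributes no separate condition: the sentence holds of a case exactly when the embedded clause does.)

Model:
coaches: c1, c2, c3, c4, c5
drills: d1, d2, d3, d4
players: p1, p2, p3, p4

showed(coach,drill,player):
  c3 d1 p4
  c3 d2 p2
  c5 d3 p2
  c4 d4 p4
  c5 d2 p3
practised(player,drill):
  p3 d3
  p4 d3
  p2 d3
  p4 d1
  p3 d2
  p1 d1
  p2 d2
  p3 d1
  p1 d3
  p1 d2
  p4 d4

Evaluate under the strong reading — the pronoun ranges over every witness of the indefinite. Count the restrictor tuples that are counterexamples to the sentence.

"him" takes "a player" as antecedent and "it" takes "a drill"; both are donkey pronouns co-varying with the restrictor.
Strong reading: for every (c,d,p) with showed(c,d,p), practised(p,d).
Restrictor triples: (c3,d1,p4)→practised(p4,d1) ✓  (c3,d2,p2)→practised(p2,d2) ✓  (c4,d4,p4)→practised(p4,d4) ✓  (c5,d2,p3)→practised(p3,d2) ✓  (c5,d3,p2)→practised(p2,d3) ✓
Counterexamples (restrictor triples failing the scope): 0.

0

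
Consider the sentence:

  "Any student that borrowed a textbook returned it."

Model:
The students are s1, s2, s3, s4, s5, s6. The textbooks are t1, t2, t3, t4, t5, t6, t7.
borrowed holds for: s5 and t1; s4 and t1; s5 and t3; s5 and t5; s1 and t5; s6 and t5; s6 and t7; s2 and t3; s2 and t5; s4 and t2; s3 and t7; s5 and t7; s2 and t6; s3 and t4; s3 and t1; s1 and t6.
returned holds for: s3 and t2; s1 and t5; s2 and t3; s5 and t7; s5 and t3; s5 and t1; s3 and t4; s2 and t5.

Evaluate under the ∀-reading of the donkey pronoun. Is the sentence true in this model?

False

"it" takes "a textbook" as antecedent — a donkey pronoun bound across the clause boundary.
Strong reading: for every (s,t) with borrowed(s,t), returned(s,t).
Restrictor pairs: (s1,t5) ✓  (s1,t6) ✗  (s2,t3) ✓  (s2,t5) ✓  (s2,t6) ✗  (s3,t1) ✗  (s3,t4) ✓  (s3,t7) ✗  (s4,t1) ✗  (s4,t2) ✗  (s5,t1) ✓  (s5,t3) ✓  (s5,t5) ✗  (s5,t7) ✓  (s6,t5) ✗  (s6,t7) ✗
Counterexample: (s1,t6) is in borrowed but fails the scope.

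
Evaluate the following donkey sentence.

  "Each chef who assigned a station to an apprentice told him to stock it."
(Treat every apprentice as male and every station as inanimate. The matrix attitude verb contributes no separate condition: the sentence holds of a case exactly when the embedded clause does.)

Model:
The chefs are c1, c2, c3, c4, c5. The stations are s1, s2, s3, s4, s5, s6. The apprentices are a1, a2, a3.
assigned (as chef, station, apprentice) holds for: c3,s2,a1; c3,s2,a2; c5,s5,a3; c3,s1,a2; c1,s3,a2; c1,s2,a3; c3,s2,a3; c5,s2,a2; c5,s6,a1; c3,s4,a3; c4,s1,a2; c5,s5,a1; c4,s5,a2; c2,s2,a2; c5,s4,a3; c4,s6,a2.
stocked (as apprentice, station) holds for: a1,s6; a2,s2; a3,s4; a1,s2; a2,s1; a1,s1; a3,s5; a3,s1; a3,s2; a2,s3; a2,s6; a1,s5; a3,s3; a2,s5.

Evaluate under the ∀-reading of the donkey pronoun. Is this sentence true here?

"him" takes "an apprentice" as antecedent and "it" takes "a station"; both are donkey pronouns co-varying with the restrictor.
Strong reading: for every (c,s,a) with assigned(c,s,a), stocked(a,s).
Restrictor triples: (c1,s2,a3)→stocked(a3,s2) ✓  (c1,s3,a2)→stocked(a2,s3) ✓  (c2,s2,a2)→stocked(a2,s2) ✓  (c3,s1,a2)→stocked(a2,s1) ✓  (c3,s2,a1)→stocked(a1,s2) ✓  (c3,s2,a2)→stocked(a2,s2) ✓  (c3,s2,a3)→stocked(a3,s2) ✓  (c3,s4,a3)→stocked(a3,s4) ✓  (c4,s1,a2)→stocked(a2,s1) ✓  (c4,s5,a2)→stocked(a2,s5) ✓  (c4,s6,a2)→stocked(a2,s6) ✓  (c5,s2,a2)→stocked(a2,s2) ✓  (c5,s4,a3)→stocked(a3,s4) ✓  (c5,s5,a1)→stocked(a1,s5) ✓  (c5,s5,a3)→stocked(a3,s5) ✓  (c5,s6,a1)→stocked(a1,s6) ✓
Every restrictor triple satisfies the scope.

True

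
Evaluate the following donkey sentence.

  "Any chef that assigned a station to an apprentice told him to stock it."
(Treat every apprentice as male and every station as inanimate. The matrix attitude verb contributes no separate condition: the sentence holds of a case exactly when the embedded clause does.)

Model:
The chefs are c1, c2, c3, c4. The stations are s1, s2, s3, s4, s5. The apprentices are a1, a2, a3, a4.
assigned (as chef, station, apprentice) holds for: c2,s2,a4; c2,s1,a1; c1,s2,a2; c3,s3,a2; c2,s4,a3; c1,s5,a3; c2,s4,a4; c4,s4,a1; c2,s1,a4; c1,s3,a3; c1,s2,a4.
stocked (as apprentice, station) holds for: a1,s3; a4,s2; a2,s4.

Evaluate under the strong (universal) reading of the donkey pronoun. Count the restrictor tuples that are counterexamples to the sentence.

9

"him" takes "an apprentice" as antecedent and "it" takes "a station"; both are donkey pronouns co-varying with the restrictor.
Strong reading: for every (c,s,a) with assigned(c,s,a), stocked(a,s).
Restrictor triples: (c1,s2,a2)→stocked(a2,s2) ✗  (c1,s2,a4)→stocked(a4,s2) ✓  (c1,s3,a3)→stocked(a3,s3) ✗  (c1,s5,a3)→stocked(a3,s5) ✗  (c2,s1,a1)→stocked(a1,s1) ✗  (c2,s1,a4)→stocked(a4,s1) ✗  (c2,s2,a4)→stocked(a4,s2) ✓  (c2,s4,a3)→stocked(a3,s4) ✗  (c2,s4,a4)→stocked(a4,s4) ✗  (c3,s3,a2)→stocked(a2,s3) ✗  (c4,s4,a1)→stocked(a1,s4) ✗
Counterexamples (restrictor triples failing the scope): 9.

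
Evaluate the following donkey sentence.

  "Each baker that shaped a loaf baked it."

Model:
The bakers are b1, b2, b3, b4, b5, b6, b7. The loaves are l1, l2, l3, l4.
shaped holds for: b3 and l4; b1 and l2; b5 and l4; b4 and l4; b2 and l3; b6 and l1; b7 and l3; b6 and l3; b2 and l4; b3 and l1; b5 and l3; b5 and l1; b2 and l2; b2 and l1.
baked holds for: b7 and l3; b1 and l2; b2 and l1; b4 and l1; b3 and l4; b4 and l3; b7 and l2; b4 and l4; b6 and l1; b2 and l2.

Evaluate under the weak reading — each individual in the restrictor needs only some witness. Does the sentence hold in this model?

"it" takes "a loaf" as antecedent — a donkey pronoun bound across the clause boundary.
Weak reading: every baker b with some shaped-loaf has at least one shaped-loaf l such that baked(b,l).
Per baker: b1:✓  b2:✓  b3:✓  b4:✓  b5:✗  b6:✓  b7:✓
b5 has no witness among its shaped-loaves.

False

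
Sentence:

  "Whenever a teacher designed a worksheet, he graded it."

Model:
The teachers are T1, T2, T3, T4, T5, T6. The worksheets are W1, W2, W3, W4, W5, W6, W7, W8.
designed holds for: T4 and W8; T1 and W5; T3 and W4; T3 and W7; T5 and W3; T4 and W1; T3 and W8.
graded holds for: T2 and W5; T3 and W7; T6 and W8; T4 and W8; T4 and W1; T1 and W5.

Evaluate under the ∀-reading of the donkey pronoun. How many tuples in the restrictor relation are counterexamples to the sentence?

"it" takes "a worksheet" as antecedent — a donkey pronoun bound across the clause boundary.
Strong reading: for every (t,w) with designed(t,w), graded(t,w).
Restrictor pairs: (T1,W5) ✓  (T3,W4) ✗  (T3,W7) ✓  (T3,W8) ✗  (T4,W1) ✓  (T4,W8) ✓  (T5,W3) ✗
Counterexamples (restrictor pairs failing the scope): 3.

3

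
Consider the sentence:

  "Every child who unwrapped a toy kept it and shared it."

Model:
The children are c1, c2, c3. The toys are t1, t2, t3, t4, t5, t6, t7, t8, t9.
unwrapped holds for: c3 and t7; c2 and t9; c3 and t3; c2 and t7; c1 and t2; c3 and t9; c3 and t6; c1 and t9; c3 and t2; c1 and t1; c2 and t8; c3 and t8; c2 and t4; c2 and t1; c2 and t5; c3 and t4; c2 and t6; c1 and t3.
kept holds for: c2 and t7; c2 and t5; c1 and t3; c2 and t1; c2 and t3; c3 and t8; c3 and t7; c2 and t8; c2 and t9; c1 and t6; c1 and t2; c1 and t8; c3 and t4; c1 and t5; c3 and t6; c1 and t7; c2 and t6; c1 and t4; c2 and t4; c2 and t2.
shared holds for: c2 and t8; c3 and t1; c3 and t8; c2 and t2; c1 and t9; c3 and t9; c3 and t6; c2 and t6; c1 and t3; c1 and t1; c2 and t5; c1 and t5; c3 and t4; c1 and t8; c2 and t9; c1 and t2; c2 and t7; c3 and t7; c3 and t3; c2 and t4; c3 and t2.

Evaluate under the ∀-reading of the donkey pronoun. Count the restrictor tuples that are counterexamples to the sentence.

6

"it" takes "a toy" as antecedent — a donkey pronoun bound across the clause boundary.
Strong reading: for every (c,t) with unwrapped(c,t), kept(c,t) ∧ shared(c,t).
Restrictor pairs: (c1,t1) ✗  (c1,t2) ✓  (c1,t3) ✓  (c1,t9) ✗  (c2,t1) ✗  (c2,t4) ✓  (c2,t5) ✓  (c2,t6) ✓  (c2,t7) ✓  (c2,t8) ✓  (c2,t9) ✓  (c3,t2) ✗  (c3,t3) ✗  (c3,t4) ✓  (c3,t6) ✓  (c3,t7) ✓  (c3,t8) ✓  (c3,t9) ✗
Counterexamples (restrictor pairs failing the scope): 6.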